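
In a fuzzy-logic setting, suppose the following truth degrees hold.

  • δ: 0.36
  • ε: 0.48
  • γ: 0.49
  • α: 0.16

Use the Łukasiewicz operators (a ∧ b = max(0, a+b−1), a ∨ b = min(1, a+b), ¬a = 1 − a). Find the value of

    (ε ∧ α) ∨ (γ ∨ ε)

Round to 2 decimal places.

ε ∧ α = max(0, a+b−1) on (0.48, 0.16) = 0.00
γ ∨ ε = min(1, a+b) on (0.49, 0.48) = 0.97
(ε ∧ α) ∨ (γ ∨ ε) = min(1, a+b) on (0.00, 0.97) = 0.97

0.97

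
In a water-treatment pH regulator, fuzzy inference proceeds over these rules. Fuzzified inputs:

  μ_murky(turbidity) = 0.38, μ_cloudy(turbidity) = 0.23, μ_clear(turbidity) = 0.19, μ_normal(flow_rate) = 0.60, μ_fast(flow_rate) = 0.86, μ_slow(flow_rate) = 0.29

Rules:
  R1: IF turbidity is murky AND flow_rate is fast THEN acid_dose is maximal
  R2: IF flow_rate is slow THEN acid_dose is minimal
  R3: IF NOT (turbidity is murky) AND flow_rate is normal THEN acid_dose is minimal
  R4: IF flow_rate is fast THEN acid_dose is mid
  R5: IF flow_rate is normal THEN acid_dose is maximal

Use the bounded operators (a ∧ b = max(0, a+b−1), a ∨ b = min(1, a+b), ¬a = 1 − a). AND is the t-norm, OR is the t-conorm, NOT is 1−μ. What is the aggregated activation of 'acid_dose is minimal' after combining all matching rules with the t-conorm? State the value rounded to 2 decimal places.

0.51

R1: murky=0.38, fast=0.86; AND[max(0, a+b−1)] → w = 0.24
R2: slow=0.29 → w = 0.29
R3: ¬murky=1−0.38=0.62, normal=0.60; AND[max(0, a+b−1)] → w = 0.22
R4: fast=0.86 → w = 0.86
R5: normal=0.60 → w = 0.60
Rules with consequent 'minimal': {R2, R3} → strengths 0.29, 0.22
Aggregate via t-conorm [min(1, a+b)]: 0.51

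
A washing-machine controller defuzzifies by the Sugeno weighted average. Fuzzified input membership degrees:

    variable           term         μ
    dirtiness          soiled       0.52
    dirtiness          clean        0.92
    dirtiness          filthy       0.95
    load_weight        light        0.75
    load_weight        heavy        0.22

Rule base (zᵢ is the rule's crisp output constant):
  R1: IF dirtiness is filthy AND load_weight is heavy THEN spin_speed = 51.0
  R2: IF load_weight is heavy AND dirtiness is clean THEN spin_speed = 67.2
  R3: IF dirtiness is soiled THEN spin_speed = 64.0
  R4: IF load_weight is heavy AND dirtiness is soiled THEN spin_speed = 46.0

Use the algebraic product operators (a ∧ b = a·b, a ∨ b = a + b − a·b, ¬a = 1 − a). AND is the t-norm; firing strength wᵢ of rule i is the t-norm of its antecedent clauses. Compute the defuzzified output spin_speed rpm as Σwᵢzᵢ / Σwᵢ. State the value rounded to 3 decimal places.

60.052

R1 (z=51.0): filthy=0.95, heavy=0.22; AND[a·b] → w = 0.2090
R2 (z=67.2): heavy=0.22, clean=0.92; AND[a·b] → w = 0.2024
R3 (z=64.0): soiled=0.52 → w = 0.5200
R4 (z=46.0): heavy=0.22, soiled=0.52; AND[a·b] → w = 0.1144
Weighted average = (0.2090·51.0 + 0.2024·67.2 + 0.5200·64.0 + 0.1144·46.0) / (0.2090 + 0.2024 + 0.5200 + 0.1144)
  = 62.8027 / 1.0458 = 60.052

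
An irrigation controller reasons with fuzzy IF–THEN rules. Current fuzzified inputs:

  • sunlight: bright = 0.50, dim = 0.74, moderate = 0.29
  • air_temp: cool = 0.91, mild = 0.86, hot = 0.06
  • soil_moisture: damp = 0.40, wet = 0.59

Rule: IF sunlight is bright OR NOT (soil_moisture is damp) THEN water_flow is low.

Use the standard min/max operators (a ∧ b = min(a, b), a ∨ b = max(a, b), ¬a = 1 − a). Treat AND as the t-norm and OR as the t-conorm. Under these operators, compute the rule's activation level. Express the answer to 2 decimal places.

0.60

firing strength: bright=0.50, ¬damp=1−0.40=0.60; OR[max(a, b)] → w = 0.60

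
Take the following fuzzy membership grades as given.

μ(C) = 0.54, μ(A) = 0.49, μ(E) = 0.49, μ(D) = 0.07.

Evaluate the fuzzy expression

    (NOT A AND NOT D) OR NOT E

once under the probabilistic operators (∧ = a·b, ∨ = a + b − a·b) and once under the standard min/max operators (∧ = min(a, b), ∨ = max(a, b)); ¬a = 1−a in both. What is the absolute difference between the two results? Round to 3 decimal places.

0.232

Under probabilistic:
  NOT A = 1 − 0.4900 = 0.5100
  NOT D = 1 − 0.0700 = 0.9300
  NOT A AND NOT D = a·b on (0.5100, 0.9300) = 0.4743
  NOT E = 1 − 0.4900 = 0.5100
  (NOT A AND NOT D) OR NOT E = a + b − a·b on (0.4743, 0.5100) = 0.7424
  → value = 0.7424
Under standard min/max:
  NOT A = 1 − 0.49 = 0.51
  NOT D = 1 − 0.07 = 0.93
  NOT A AND NOT D = min(a, b) on (0.51, 0.93) = 0.51
  NOT E = 1 − 0.49 = 0.51
  (NOT A AND NOT D) OR NOT E = max(a, b) on (0.51, 0.51) = 0.51
  → value = 0.5100
|0.7424 − 0.5100| = 0.232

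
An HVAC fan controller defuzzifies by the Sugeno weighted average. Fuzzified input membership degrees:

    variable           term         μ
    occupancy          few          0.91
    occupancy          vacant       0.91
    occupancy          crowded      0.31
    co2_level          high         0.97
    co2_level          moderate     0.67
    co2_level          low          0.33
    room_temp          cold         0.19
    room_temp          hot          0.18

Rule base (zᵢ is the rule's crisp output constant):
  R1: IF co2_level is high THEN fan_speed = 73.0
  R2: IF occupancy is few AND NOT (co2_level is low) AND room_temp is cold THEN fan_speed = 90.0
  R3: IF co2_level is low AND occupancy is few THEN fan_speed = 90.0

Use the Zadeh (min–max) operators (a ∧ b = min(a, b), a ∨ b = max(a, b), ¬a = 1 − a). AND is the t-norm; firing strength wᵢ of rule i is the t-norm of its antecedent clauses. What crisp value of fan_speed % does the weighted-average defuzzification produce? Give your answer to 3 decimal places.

78.933

R1 (z=73.0): high=0.97 → w = 0.97
R2 (z=90.0): few=0.91, ¬low=1−0.33=0.67, cold=0.19; AND[min(a, b)] → w = 0.19
R3 (z=90.0): low=0.33, few=0.91; AND[min(a, b)] → w = 0.33
Weighted average = (0.97·73.0 + 0.19·90.0 + 0.33·90.0) / (0.97 + 0.19 + 0.33)
  = 117.6100 / 1.4900 = 78.933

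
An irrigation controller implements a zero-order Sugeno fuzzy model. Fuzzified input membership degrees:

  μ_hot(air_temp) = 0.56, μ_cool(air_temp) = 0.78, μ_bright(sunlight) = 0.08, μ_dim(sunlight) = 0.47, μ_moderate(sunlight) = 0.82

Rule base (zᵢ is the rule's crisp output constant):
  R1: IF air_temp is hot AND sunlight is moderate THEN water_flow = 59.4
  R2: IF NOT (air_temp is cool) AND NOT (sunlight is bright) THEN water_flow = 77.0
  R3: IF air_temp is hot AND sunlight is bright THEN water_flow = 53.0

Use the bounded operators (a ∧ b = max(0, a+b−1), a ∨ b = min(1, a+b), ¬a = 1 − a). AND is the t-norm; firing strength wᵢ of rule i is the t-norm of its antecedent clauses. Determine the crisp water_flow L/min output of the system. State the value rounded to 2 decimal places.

64.14

R1 (z=59.4): hot=0.56, moderate=0.82; AND[max(0, a+b−1)] → w = 0.38
R2 (z=77.0): ¬cool=1−0.78=0.22, ¬bright=1−0.08=0.92; AND[max(0, a+b−1)] → w = 0.14
R3 (z=53.0): hot=0.56, bright=0.08; AND[max(0, a+b−1)] → w = 0.00
Weighted average = (0.38·59.4 + 0.14·77.0 + 0.00·53.0) / (0.38 + 0.14 + 0.00)
  = 33.3520 / 0.5200 = 64.14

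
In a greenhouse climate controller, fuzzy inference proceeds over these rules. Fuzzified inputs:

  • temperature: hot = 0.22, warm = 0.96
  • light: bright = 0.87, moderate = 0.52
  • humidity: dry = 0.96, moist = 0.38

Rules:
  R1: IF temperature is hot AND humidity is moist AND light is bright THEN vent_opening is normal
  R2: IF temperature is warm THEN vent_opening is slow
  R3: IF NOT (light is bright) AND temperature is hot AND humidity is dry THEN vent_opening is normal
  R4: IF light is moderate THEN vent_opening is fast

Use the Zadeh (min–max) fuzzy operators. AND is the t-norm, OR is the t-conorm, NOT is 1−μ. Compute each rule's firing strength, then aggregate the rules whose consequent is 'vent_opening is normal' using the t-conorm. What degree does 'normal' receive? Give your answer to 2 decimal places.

R1: hot=0.22, moist=0.38, bright=0.87; AND[min(a, b)] → w = 0.22
R2: warm=0.96 → w = 0.96
R3: ¬bright=1−0.87=0.13, hot=0.22, dry=0.96; AND[min(a, b)] → w = 0.13
R4: moderate=0.52 → w = 0.52
Rules with consequent 'normal': {R1, R3} → strengths 0.22, 0.13
Aggregate via t-conorm [max(a, b)]: 0.22

0.22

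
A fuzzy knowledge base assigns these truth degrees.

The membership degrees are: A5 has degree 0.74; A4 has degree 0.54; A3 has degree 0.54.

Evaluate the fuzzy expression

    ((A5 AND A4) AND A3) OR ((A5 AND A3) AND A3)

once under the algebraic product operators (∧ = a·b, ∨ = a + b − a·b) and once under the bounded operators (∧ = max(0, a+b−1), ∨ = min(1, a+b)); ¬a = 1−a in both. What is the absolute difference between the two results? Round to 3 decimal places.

0.385

Under algebraic product:
  A5 AND A4 = a·b on (0.7400, 0.5400) = 0.3996
  (A5 AND A4) AND A3 = a·b on (0.3996, 0.5400) = 0.2158
  A5 AND A3 = a·b on (0.7400, 0.5400) = 0.3996
  (A5 AND A3) AND A3 = a·b on (0.3996, 0.5400) = 0.2158
  ((A5 AND A4) AND A3) OR ((A5 AND A3) AND A3) = a + b − a·b on (0.2158, 0.2158) = 0.3850
  → value = 0.3850
Under bounded:
  A5 AND A4 = max(0, a+b−1) on (0.74, 0.54) = 0.28
  (A5 AND A4) AND A3 = max(0, a+b−1) on (0.28, 0.54) = 0.00
  A5 AND A3 = max(0, a+b−1) on (0.74, 0.54) = 0.28
  (A5 AND A3) AND A3 = max(0, a+b−1) on (0.28, 0.54) = 0.00
  ((A5 AND A4) AND A3) OR ((A5 AND A3) AND A3) = min(1, a+b) on (0.00, 0.00) = 0.00
  → value = 0.0000
|0.3850 − 0.0000| = 0.385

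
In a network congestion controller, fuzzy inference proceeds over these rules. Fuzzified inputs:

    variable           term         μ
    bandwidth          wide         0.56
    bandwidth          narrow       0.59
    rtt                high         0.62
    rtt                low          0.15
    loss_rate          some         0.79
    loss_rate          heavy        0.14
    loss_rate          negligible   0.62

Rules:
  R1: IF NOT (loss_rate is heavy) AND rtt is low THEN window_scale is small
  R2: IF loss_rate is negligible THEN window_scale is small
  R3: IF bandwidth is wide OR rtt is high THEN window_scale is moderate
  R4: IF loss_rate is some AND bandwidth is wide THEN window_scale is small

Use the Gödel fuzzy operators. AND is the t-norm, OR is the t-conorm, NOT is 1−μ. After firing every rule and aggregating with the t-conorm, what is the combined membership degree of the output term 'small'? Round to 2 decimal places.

R1: ¬heavy=1−0.14=0.86, low=0.15; AND[min(a, b)] → w = 0.15
R2: negligible=0.62 → w = 0.62
R3: wide=0.56, high=0.62; OR[max(a, b)] → w = 0.62
R4: some=0.79, wide=0.56; AND[min(a, b)] → w = 0.56
Rules with consequent 'small': {R1, R2, R4} → strengths 0.15, 0.62, 0.56
Aggregate via t-conorm [max(a, b)]: 0.62

0.62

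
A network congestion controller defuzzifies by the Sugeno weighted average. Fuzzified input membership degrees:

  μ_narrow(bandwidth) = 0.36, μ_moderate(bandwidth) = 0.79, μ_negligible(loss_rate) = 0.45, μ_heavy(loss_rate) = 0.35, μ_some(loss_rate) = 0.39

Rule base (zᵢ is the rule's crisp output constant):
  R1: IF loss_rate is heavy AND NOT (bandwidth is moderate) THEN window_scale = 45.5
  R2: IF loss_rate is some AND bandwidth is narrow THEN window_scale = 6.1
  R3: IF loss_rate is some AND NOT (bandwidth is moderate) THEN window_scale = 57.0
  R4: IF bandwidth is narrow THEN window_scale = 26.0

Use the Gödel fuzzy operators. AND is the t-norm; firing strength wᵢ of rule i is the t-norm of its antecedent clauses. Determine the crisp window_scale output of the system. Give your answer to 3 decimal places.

29.018

R1 (z=45.5): heavy=0.35, ¬moderate=1−0.79=0.21; AND[min(a, b)] → w = 0.21
R2 (z=6.1): some=0.39, narrow=0.36; AND[min(a, b)] → w = 0.36
R3 (z=57.0): some=0.39, ¬moderate=1−0.79=0.21; AND[min(a, b)] → w = 0.21
R4 (z=26.0): narrow=0.36 → w = 0.36
Weighted average = (0.21·45.5 + 0.36·6.1 + 0.21·57.0 + 0.36·26.0) / (0.21 + 0.36 + 0.21 + 0.36)
  = 33.0810 / 1.1400 = 29.018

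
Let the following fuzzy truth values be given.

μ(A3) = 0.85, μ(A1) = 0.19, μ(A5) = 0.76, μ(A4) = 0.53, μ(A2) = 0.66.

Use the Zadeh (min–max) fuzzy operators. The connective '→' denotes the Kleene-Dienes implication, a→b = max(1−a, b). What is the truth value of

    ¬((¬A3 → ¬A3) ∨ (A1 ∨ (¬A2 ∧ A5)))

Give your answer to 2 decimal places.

0.15

¬A3 = 1 − 0.85 = 0.15
¬A3 = 1 − 0.85 = 0.15
¬A3 → ¬A3  [Kleene-Dienes: max(1−a, b)] with a=0.15, b=0.15 → 0.85
¬A2 = 1 − 0.66 = 0.34
¬A2 ∧ A5 = min(a, b) on (0.34, 0.76) = 0.34
A1 ∨ (¬A2 ∧ A5) = max(a, b) on (0.19, 0.34) = 0.34
(¬A3 → ¬A3) ∨ (A1 ∨ (¬A2 ∧ A5)) = max(a, b) on (0.85, 0.34) = 0.85
¬((¬A3 → ¬A3) ∨ (A1 ∨ (¬A2 ∧ A5))) = 1 − 0.85 = 0.15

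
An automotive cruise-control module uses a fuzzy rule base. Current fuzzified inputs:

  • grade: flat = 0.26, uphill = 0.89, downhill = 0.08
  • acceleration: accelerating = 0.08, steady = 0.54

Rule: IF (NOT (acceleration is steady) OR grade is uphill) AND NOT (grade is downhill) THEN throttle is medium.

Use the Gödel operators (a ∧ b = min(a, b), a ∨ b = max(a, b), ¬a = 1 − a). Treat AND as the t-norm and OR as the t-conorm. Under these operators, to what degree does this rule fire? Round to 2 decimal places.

0.89

firing strength: (¬steady=1−0.54=0.46 OR uphill=0.89) = 0.89; AND[min(a, b)] with ¬downhill=1−0.08=0.92 → w = 0.89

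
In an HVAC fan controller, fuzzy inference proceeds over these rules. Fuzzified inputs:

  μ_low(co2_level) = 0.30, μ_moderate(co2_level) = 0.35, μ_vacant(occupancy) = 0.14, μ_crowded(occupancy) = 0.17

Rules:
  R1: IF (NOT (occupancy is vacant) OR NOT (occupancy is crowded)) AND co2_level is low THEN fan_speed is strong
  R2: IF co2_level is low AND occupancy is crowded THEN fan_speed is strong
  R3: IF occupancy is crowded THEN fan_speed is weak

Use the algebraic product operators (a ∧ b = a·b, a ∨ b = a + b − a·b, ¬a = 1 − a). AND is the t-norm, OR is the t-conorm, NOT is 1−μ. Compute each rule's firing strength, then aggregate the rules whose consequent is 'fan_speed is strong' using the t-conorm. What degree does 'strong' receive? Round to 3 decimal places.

0.329

R1: (¬vacant=1−0.14=0.86 OR ¬crowded=1−0.17=0.83) = 0.9762; AND[a·b] with low=0.30 → w = 0.2929
R2: low=0.30, crowded=0.17; AND[a·b] → w = 0.0510
R3: crowded=0.17 → w = 0.1700
Rules with consequent 'strong': {R1, R2} → strengths 0.2929, 0.0510
Aggregate via t-conorm [a + b − a·b]: 0.3289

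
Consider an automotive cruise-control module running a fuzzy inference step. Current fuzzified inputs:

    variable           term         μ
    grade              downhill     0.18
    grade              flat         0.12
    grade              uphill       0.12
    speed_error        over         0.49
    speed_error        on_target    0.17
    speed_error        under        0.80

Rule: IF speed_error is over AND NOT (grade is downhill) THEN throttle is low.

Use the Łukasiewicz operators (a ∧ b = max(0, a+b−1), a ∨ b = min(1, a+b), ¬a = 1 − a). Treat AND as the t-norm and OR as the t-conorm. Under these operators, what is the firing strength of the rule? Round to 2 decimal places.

0.31

firing strength: over=0.49, ¬downhill=1−0.18=0.82; AND[max(0, a+b−1)] → w = 0.31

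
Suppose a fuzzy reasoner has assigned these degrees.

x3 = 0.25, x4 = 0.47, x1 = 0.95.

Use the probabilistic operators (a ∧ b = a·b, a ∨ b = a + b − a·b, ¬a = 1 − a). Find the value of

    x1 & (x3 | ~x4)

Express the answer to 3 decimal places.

0.615

~x4 = 1 − 0.4700 = 0.5300
x3 | ~x4 = a + b − a·b on (0.2500, 0.5300) = 0.6475
x1 & (x3 | ~x4) = a·b on (0.9500, 0.6475) = 0.6151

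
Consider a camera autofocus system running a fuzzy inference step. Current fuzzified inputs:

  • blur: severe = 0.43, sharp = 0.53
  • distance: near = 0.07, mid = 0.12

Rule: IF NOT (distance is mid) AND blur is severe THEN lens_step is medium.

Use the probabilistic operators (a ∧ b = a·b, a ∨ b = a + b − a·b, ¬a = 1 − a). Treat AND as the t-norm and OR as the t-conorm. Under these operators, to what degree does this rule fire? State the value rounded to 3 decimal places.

0.378

firing strength: ¬mid=1−0.12=0.88, severe=0.43; AND[a·b] → w = 0.3784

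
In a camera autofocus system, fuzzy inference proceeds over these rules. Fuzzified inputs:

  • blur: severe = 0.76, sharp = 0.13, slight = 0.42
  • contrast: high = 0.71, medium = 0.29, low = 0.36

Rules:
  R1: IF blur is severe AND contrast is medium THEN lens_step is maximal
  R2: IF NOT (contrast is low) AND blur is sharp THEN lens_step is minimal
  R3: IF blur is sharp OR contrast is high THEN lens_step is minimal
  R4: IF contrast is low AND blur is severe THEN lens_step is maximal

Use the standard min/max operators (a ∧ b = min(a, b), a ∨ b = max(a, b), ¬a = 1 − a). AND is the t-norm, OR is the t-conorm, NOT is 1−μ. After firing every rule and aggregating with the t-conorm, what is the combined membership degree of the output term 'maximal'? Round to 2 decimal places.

0.36

R1: severe=0.76, medium=0.29; AND[min(a, b)] → w = 0.29
R2: ¬low=1−0.36=0.64, sharp=0.13; AND[min(a, b)] → w = 0.13
R3: sharp=0.13, high=0.71; OR[max(a, b)] → w = 0.71
R4: low=0.36, severe=0.76; AND[min(a, b)] → w = 0.36
Rules with consequent 'maximal': {R1, R4} → strengths 0.29, 0.36
Aggregate via t-conorm [max(a, b)]: 0.36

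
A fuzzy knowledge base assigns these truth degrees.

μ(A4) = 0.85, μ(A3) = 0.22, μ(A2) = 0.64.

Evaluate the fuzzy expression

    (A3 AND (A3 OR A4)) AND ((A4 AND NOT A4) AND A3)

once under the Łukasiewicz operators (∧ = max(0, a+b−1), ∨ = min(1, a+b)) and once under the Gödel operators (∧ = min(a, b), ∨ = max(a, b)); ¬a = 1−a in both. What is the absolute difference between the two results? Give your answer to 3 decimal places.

0.150

Under Łukasiewicz:
  A3 OR A4 = min(1, a+b) on (0.22, 0.85) = 1.00
  A3 AND (A3 OR A4) = max(0, a+b−1) on (0.22, 1.00) = 0.22
  NOT A4 = 1 − 0.85 = 0.15
  A4 AND NOT A4 = max(0, a+b−1) on (0.85, 0.15) = 0.00
  (A4 AND NOT A4) AND A3 = max(0, a+b−1) on (0.00, 0.22) = 0.00
  (A3 AND (A3 OR A4)) AND ((A4 AND NOT A4) AND A3) = max(0, a+b−1) on (0.22, 0.00) = 0.00
  → value = 0.0000
Under Gödel:
  A3 OR A4 = max(a, b) on (0.22, 0.85) = 0.85
  A3 AND (A3 OR A4) = min(a, b) on (0.22, 0.85) = 0.22
  NOT A4 = 1 − 0.85 = 0.15
  A4 AND NOT A4 = min(a, b) on (0.85, 0.15) = 0.15
  (A4 AND NOT A4) AND A3 = min(a, b) on (0.15, 0.22) = 0.15
  (A3 AND (A3 OR A4)) AND ((A4 AND NOT A4) AND A3) = min(a, b) on (0.22, 0.15) = 0.15
  → value = 0.1500
|0.0000 − 0.1500| = 0.150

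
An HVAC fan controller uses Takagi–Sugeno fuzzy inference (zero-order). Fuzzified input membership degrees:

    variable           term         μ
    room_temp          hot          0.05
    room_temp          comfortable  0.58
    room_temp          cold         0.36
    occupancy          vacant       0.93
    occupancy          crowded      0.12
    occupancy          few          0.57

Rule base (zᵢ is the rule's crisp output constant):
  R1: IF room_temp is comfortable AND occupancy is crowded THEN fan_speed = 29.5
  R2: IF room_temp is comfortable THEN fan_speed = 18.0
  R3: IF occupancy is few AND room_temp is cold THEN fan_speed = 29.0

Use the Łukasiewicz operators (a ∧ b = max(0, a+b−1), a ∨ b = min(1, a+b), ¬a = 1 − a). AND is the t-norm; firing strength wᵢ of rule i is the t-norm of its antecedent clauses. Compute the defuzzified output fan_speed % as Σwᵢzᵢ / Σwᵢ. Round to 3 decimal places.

R1 (z=29.5): comfortable=0.58, crowded=0.12; AND[max(0, a+b−1)] → w = 0.00
R2 (z=18.0): comfortable=0.58 → w = 0.58
R3 (z=29.0): few=0.57, cold=0.36; AND[max(0, a+b−1)] → w = 0.00
Weighted average = (0.00·29.5 + 0.58·18.0 + 0.00·29.0) / (0.00 + 0.58 + 0.00)
  = 10.4400 / 0.5800 = 18.000

18.000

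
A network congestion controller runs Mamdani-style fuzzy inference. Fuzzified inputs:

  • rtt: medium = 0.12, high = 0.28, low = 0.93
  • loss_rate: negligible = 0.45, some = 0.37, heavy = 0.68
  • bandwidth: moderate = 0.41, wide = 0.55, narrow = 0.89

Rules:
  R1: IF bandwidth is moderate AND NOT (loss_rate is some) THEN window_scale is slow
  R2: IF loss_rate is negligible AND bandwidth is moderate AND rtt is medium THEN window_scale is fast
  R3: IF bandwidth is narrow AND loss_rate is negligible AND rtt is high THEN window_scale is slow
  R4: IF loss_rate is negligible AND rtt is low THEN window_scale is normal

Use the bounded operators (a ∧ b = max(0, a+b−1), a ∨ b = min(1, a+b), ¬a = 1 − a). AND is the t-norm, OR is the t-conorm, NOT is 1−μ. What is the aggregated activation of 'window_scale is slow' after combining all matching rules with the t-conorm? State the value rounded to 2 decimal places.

0.04

R1: moderate=0.41, ¬some=1−0.37=0.63; AND[max(0, a+b−1)] → w = 0.04
R2: negligible=0.45, moderate=0.41, medium=0.12; AND[max(0, a+b−1)] → w = 0.00
R3: narrow=0.89, negligible=0.45, high=0.28; AND[max(0, a+b−1)] → w = 0.00
R4: negligible=0.45, low=0.93; AND[max(0, a+b−1)] → w = 0.38
Rules with consequent 'slow': {R1, R3} → strengths 0.04, 0.00
Aggregate via t-conorm [min(1, a+b)]: 0.04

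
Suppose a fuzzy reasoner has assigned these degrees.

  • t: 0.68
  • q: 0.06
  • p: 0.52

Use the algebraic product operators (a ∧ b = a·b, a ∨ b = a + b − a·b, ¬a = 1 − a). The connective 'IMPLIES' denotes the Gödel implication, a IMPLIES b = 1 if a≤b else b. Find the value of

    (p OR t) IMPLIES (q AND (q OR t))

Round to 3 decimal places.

p OR t = a + b − a·b on (0.5200, 0.6800) = 0.8464
q OR t = a + b − a·b on (0.0600, 0.6800) = 0.6992
q AND (q OR t) = a·b on (0.0600, 0.6992) = 0.0420
(p OR t) IMPLIES (q AND (q OR t))  [Gödel: 1 if a≤b else b] with a=0.8464, b=0.0420 → 0.0420

0.042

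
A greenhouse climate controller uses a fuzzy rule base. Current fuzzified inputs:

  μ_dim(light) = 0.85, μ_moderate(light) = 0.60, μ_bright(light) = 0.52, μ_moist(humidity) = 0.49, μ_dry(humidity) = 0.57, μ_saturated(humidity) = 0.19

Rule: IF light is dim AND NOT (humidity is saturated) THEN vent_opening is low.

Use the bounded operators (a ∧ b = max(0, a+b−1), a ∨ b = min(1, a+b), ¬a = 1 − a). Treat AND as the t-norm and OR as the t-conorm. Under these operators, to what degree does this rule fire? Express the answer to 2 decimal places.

0.66

firing strength: dim=0.85, ¬saturated=1−0.19=0.81; AND[max(0, a+b−1)] → w = 0.66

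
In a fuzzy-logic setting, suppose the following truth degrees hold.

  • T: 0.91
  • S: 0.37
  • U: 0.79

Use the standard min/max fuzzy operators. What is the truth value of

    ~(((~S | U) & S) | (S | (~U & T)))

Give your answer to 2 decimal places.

0.63

~S = 1 − 0.37 = 0.63
~S | U = max(a, b) on (0.63, 0.79) = 0.79
(~S | U) & S = min(a, b) on (0.79, 0.37) = 0.37
~U = 1 − 0.79 = 0.21
~U & T = min(a, b) on (0.21, 0.91) = 0.21
S | (~U & T) = max(a, b) on (0.37, 0.21) = 0.37
((~S | U) & S) | (S | (~U & T)) = max(a, b) on (0.37, 0.37) = 0.37
~(((~S | U) & S) | (S | (~U & T))) = 1 − 0.37 = 0.63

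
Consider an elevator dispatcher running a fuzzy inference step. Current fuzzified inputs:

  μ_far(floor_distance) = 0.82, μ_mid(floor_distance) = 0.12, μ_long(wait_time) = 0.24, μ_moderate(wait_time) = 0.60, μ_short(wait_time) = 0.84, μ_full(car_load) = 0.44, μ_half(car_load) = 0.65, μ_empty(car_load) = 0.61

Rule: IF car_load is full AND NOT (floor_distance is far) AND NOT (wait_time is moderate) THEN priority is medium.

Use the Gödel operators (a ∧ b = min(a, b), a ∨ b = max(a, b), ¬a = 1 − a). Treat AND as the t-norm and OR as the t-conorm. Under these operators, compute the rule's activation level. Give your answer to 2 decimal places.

0.18

firing strength: full=0.44, ¬far=1−0.82=0.18, ¬moderate=1−0.60=0.40; AND[min(a, b)] → w = 0.18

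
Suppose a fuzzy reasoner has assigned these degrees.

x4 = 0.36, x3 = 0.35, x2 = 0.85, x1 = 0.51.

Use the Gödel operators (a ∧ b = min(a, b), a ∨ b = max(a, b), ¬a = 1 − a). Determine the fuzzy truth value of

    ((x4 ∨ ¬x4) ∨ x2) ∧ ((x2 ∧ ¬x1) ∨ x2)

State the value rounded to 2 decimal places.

¬x4 = 1 − 0.36 = 0.64
x4 ∨ ¬x4 = max(a, b) on (0.36, 0.64) = 0.64
(x4 ∨ ¬x4) ∨ x2 = max(a, b) on (0.64, 0.85) = 0.85
¬x1 = 1 − 0.51 = 0.49
x2 ∧ ¬x1 = min(a, b) on (0.85, 0.49) = 0.49
(x2 ∧ ¬x1) ∨ x2 = max(a, b) on (0.49, 0.85) = 0.85
((x4 ∨ ¬x4) ∨ x2) ∧ ((x2 ∧ ¬x1) ∨ x2) = min(a, b) on (0.85, 0.85) = 0.85

0.85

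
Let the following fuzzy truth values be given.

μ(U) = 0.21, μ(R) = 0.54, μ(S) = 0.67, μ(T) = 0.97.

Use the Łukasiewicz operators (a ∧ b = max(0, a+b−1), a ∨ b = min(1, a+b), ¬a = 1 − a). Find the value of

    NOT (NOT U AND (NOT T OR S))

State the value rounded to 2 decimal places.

0.51

NOT U = 1 − 0.21 = 0.79
NOT T = 1 − 0.97 = 0.03
NOT T OR S = min(1, a+b) on (0.03, 0.67) = 0.70
NOT U AND (NOT T OR S) = max(0, a+b−1) on (0.79, 0.70) = 0.49
NOT (NOT U AND (NOT T OR S)) = 1 − 0.49 = 0.51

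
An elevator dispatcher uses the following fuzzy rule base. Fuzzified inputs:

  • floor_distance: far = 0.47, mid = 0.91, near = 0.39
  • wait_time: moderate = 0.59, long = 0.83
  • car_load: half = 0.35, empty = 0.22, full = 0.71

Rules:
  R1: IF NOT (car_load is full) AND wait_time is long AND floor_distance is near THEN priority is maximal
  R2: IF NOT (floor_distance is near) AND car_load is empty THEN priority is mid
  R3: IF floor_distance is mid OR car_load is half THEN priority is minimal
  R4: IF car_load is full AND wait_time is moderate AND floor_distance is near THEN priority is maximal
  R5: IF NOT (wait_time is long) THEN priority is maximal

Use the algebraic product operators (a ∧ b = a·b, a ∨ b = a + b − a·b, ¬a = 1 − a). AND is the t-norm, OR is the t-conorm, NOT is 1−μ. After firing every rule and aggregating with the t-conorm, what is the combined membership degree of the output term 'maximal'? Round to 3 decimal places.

R1: ¬full=1−0.71=0.29, long=0.83, near=0.39; AND[a·b] → w = 0.0939
R2: ¬near=1−0.39=0.61, empty=0.22; AND[a·b] → w = 0.1342
R3: mid=0.91, half=0.35; OR[a + b − a·b] → w = 0.9415
R4: full=0.71, moderate=0.59, near=0.39; AND[a·b] → w = 0.1634
R5: ¬long=1−0.83=0.17 → w = 0.1700
Rules with consequent 'maximal': {R1, R4, R5} → strengths 0.0939, 0.1634, 0.1700
Aggregate via t-conorm [a + b − a·b]: 0.3708

0.371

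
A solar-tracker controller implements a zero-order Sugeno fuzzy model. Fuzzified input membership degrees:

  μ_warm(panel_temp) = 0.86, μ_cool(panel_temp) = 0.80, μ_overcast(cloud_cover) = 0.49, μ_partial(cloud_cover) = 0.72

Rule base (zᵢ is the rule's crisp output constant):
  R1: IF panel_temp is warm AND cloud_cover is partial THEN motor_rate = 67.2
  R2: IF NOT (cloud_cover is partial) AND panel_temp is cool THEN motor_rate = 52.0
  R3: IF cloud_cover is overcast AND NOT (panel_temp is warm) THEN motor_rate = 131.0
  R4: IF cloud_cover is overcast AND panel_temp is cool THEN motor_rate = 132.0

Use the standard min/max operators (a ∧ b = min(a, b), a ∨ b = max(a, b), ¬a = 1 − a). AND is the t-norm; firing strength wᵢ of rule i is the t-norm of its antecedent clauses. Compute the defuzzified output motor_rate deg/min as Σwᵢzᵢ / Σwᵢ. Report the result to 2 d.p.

89.55

R1 (z=67.2): warm=0.86, partial=0.72; AND[min(a, b)] → w = 0.72
R2 (z=52.0): ¬partial=1−0.72=0.28, cool=0.80; AND[min(a, b)] → w = 0.28
R3 (z=131.0): overcast=0.49, ¬warm=1−0.86=0.14; AND[min(a, b)] → w = 0.14
R4 (z=132.0): overcast=0.49, cool=0.80; AND[min(a, b)] → w = 0.49
Weighted average = (0.72·67.2 + 0.28·52.0 + 0.14·131.0 + 0.49·132.0) / (0.72 + 0.28 + 0.14 + 0.49)
  = 145.9640 / 1.6300 = 89.55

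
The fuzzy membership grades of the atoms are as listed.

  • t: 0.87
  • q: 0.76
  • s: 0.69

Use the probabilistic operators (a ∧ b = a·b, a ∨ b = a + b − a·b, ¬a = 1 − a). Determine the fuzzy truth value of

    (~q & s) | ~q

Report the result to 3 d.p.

0.366

~q = 1 − 0.7600 = 0.2400
~q & s = a·b on (0.2400, 0.6900) = 0.1656
~q = 1 − 0.7600 = 0.2400
(~q & s) | ~q = a + b − a·b on (0.1656, 0.2400) = 0.3659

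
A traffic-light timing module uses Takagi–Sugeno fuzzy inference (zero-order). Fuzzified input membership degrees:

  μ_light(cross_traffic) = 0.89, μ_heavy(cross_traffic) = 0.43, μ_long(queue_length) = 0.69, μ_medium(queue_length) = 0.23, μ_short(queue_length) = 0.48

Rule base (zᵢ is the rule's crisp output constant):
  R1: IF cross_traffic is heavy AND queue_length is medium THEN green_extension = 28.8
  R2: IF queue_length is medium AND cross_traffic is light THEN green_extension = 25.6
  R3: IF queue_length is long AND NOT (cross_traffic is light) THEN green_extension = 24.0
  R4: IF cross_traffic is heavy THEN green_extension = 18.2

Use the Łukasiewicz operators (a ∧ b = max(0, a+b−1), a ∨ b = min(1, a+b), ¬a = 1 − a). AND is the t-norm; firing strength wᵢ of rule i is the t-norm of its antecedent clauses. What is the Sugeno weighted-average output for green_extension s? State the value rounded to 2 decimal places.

R1 (z=28.8): heavy=0.43, medium=0.23; AND[max(0, a+b−1)] → w = 0.00
R2 (z=25.6): medium=0.23, light=0.89; AND[max(0, a+b−1)] → w = 0.12
R3 (z=24.0): long=0.69, ¬light=1−0.89=0.11; AND[max(0, a+b−1)] → w = 0.00
R4 (z=18.2): heavy=0.43 → w = 0.43
Weighted average = (0.00·28.8 + 0.12·25.6 + 0.00·24.0 + 0.43·18.2) / (0.00 + 0.12 + 0.00 + 0.43)
  = 10.8980 / 0.5500 = 19.81

19.81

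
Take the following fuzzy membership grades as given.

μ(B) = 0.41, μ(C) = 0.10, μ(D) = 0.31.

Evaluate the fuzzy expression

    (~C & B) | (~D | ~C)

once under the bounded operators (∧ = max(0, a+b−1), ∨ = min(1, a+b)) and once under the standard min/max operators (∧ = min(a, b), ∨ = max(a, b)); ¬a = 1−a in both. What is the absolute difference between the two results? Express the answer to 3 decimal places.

Under bounded:
  ~C = 1 − 0.10 = 0.90
  ~C & B = max(0, a+b−1) on (0.90, 0.41) = 0.31
  ~D = 1 − 0.31 = 0.69
  ~C = 1 − 0.10 = 0.90
  ~D | ~C = min(1, a+b) on (0.69, 0.90) = 1.00
  (~C & B) | (~D | ~C) = min(1, a+b) on (0.31, 1.00) = 1.00
  → value = 1.0000
Under standard min/max:
  ~C = 1 − 0.10 = 0.90
  ~C & B = min(a, b) on (0.90, 0.41) = 0.41
  ~D = 1 − 0.31 = 0.69
  ~C = 1 − 0.10 = 0.90
  ~D | ~C = max(a, b) on (0.69, 0.90) = 0.90
  (~C & B) | (~D | ~C) = max(a, b) on (0.41, 0.90) = 0.90
  → value = 0.9000
|1.0000 − 0.9000| = 0.100

0.100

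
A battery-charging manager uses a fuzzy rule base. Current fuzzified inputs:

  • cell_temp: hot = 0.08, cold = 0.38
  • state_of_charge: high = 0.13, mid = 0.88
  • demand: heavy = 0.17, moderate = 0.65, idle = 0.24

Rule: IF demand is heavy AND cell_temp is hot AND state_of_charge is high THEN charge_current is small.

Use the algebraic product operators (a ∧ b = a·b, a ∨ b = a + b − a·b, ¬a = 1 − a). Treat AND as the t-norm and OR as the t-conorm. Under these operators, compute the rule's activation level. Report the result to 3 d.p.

firing strength: heavy=0.17, hot=0.08, high=0.13; AND[a·b] → w = 0.0018

0.002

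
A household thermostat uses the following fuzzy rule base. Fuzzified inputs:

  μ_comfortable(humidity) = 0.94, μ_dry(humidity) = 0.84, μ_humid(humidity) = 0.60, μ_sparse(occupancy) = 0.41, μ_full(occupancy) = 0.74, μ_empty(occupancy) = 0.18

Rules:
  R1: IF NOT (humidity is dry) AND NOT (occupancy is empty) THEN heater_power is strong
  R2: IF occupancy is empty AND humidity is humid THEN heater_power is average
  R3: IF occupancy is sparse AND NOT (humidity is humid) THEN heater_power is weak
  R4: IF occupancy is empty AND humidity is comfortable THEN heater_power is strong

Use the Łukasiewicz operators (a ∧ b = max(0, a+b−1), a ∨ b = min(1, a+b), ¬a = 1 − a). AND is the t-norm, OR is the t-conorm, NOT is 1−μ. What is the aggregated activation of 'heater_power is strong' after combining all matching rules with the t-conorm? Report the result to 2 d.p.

R1: ¬dry=1−0.84=0.16, ¬empty=1−0.18=0.82; AND[max(0, a+b−1)] → w = 0.00
R2: empty=0.18, humid=0.60; AND[max(0, a+b−1)] → w = 0.00
R3: sparse=0.41, ¬humid=1−0.60=0.40; AND[max(0, a+b−1)] → w = 0.00
R4: empty=0.18, comfortable=0.94; AND[max(0, a+b−1)] → w = 0.12
Rules with consequent 'strong': {R1, R4} → strengths 0.00, 0.12
Aggregate via t-conorm [min(1, a+b)]: 0.12

0.12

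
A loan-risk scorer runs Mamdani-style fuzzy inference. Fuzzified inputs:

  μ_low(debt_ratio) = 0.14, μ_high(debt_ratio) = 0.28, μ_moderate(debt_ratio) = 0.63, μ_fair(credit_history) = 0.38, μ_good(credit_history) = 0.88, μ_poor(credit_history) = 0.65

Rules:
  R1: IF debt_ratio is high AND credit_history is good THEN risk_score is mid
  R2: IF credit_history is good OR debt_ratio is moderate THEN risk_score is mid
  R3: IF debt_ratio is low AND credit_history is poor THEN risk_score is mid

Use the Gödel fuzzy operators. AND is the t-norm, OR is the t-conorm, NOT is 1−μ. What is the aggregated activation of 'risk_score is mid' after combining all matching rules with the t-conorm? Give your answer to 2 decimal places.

R1: high=0.28, good=0.88; AND[min(a, b)] → w = 0.28
R2: good=0.88, moderate=0.63; OR[max(a, b)] → w = 0.88
R3: low=0.14, poor=0.65; AND[min(a, b)] → w = 0.14
Rules with consequent 'mid': {R1, R2, R3} → strengths 0.28, 0.88, 0.14
Aggregate via t-conorm [max(a, b)]: 0.88

0.88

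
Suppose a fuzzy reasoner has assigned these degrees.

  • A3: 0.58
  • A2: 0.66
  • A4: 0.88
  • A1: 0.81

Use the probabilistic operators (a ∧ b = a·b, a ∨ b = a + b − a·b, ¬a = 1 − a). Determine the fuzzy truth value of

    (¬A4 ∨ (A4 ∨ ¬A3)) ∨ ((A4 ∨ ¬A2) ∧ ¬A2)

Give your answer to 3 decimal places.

0.958

¬A4 = 1 − 0.8800 = 0.1200
¬A3 = 1 − 0.5800 = 0.4200
A4 ∨ ¬A3 = a + b − a·b on (0.8800, 0.4200) = 0.9304
¬A4 ∨ (A4 ∨ ¬A3) = a + b − a·b on (0.1200, 0.9304) = 0.9388
¬A2 = 1 − 0.6600 = 0.3400
A4 ∨ ¬A2 = a + b − a·b on (0.8800, 0.3400) = 0.9208
¬A2 = 1 − 0.6600 = 0.3400
(A4 ∨ ¬A2) ∧ ¬A2 = a·b on (0.9208, 0.3400) = 0.3131
(¬A4 ∨ (A4 ∨ ¬A3)) ∨ ((A4 ∨ ¬A2) ∧ ¬A2) = a + b − a·b on (0.9388, 0.3131) = 0.9579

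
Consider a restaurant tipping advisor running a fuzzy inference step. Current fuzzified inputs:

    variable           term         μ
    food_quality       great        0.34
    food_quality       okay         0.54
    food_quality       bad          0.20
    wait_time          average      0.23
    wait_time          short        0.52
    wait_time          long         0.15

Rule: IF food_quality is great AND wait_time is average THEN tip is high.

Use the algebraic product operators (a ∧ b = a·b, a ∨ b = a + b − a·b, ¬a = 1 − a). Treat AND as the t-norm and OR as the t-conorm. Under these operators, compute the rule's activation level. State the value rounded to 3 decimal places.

firing strength: great=0.34, average=0.23; AND[a·b] → w = 0.0782

0.078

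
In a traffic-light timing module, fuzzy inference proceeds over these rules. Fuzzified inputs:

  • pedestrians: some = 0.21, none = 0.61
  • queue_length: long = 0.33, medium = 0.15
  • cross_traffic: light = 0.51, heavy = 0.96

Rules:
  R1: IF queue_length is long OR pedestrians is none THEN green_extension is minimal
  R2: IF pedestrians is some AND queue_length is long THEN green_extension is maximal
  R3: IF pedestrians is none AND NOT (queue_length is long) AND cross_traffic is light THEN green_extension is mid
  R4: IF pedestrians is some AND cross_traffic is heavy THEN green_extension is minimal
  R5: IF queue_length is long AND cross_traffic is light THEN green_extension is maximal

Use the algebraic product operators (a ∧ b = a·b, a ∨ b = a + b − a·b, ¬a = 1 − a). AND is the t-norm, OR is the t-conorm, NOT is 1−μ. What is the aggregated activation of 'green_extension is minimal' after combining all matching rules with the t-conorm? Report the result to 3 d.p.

R1: long=0.33, none=0.61; OR[a + b − a·b] → w = 0.7387
R2: some=0.21, long=0.33; AND[a·b] → w = 0.0693
R3: none=0.61, ¬long=1−0.33=0.67, light=0.51; AND[a·b] → w = 0.2084
R4: some=0.21, heavy=0.96; AND[a·b] → w = 0.2016
R5: long=0.33, light=0.51; AND[a·b] → w = 0.1683
Rules with consequent 'minimal': {R1, R4} → strengths 0.7387, 0.2016
Aggregate via t-conorm [a + b − a·b]: 0.7914

0.791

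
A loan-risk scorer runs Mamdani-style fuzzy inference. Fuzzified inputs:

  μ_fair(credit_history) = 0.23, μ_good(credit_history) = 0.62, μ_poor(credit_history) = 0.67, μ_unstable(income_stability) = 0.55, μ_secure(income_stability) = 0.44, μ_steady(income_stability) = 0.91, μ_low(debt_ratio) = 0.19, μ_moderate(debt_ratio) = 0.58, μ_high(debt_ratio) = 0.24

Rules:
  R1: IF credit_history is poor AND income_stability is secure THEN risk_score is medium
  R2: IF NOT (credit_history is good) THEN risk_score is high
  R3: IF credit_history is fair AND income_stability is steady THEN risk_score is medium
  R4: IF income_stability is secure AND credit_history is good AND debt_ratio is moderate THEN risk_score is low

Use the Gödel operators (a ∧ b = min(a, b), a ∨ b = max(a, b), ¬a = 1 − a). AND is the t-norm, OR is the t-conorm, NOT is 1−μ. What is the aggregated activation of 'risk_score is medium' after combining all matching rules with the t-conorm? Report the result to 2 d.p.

R1: poor=0.67, secure=0.44; AND[min(a, b)] → w = 0.44
R2: ¬good=1−0.62=0.38 → w = 0.38
R3: fair=0.23, steady=0.91; AND[min(a, b)] → w = 0.23
R4: secure=0.44, good=0.62, moderate=0.58; AND[min(a, b)] → w = 0.44
Rules with consequent 'medium': {R1, R3} → strengths 0.44, 0.23
Aggregate via t-conorm [max(a, b)]: 0.44

0.44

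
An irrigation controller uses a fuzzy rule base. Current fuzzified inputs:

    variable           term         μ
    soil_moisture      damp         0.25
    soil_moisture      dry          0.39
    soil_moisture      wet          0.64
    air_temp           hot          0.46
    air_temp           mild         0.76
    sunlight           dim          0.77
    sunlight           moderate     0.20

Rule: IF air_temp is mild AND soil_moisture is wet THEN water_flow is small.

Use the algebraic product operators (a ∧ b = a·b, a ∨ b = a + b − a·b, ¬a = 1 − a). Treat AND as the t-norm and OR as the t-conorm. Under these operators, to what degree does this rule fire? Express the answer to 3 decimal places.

firing strength: mild=0.76, wet=0.64; AND[a·b] → w = 0.4864

0.486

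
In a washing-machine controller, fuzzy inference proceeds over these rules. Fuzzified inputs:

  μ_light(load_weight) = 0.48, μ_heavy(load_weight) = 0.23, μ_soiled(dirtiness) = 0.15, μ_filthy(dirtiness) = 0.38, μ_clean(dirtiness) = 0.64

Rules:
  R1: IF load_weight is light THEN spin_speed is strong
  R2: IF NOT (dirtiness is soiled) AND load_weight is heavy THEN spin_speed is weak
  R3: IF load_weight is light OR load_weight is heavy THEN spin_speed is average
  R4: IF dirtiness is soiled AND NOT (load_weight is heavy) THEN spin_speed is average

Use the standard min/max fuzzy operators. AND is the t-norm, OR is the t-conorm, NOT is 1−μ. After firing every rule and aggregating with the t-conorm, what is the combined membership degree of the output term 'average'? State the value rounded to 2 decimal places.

0.48

R1: light=0.48 → w = 0.48
R2: ¬soiled=1−0.15=0.85, heavy=0.23; AND[min(a, b)] → w = 0.23
R3: light=0.48, heavy=0.23; OR[max(a, b)] → w = 0.48
R4: soiled=0.15, ¬heavy=1−0.23=0.77; AND[min(a, b)] → w = 0.15
Rules with consequent 'average': {R3, R4} → strengths 0.48, 0.15
Aggregate via t-conorm [max(a, b)]: 0.48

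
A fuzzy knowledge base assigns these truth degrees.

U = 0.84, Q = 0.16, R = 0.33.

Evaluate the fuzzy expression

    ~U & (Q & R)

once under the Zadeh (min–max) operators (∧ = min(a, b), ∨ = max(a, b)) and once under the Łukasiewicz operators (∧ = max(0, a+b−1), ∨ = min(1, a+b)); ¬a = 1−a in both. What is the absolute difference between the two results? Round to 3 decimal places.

0.160

Under Zadeh (min–max):
  ~U = 1 − 0.84 = 0.16
  Q & R = min(a, b) on (0.16, 0.33) = 0.16
  ~U & (Q & R) = min(a, b) on (0.16, 0.16) = 0.16
  → value = 0.1600
Under Łukasiewicz:
  ~U = 1 − 0.84 = 0.16
  Q & R = max(0, a+b−1) on (0.16, 0.33) = 0.00
  ~U & (Q & R) = max(0, a+b−1) on (0.16, 0.00) = 0.00
  → value = 0.0000
|0.1600 − 0.0000| = 0.160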